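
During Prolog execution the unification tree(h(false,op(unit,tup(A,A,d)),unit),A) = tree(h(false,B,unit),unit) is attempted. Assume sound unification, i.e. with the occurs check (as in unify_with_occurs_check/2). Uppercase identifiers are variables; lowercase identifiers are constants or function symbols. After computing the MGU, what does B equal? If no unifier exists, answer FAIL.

Decompose tree/2: h(false,op(unit,tup(A,A,d)),unit) = h(false,B,unit),  A = unit.
Decompose h/3: false = false,  op(unit,tup(A,A,d)) = B,  unit = unit.
Delete trivial equation false = false.
Bind B := op(unit,tup(A,A,d)); no other remaining equation mentions B.
Delete trivial equation unit = unit.
Bind A := unit. Substituting into the earlier binding gives B := op(unit,tup(unit,unit,d)).
MGU = { B -> op(unit,tup(unit,unit,d)), A -> unit }, so B -> op(unit,tup(unit,unit,d)).

op(unit,tup(unit,unit,d))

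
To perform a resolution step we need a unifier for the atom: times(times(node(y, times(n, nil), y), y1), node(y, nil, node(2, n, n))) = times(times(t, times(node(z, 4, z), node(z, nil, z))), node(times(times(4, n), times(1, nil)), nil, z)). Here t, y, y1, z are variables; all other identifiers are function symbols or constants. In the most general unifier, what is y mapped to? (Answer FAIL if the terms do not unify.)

Decompose times/2: times(node(y, times(n, nil), y), y1) = times(t, times(node(z, 4, z), node(z, nil, z))),  node(y, nil, node(2, n, n)) = node(times(times(4, n), times(1, nil)), nil, z).
Decompose times/2: node(y, times(n, nil), y) = t,  y1 = times(node(z, 4, z), node(z, nil, z)).
Bind t := node(y, times(n, nil), y); no other remaining equation mentions t.
Bind y1 := times(node(z, 4, z), node(z, nil, z)); no other remaining equation mentions y1.
Decompose node/3: y = times(times(4, n), times(1, nil)),  nil = nil,  node(2, n, n) = z.
Bind y := times(times(4, n), times(1, nil)); no other remaining equation mentions y. Substituting into the earlier binding gives t := node(times(times(4, n), times(1, nil)), times(n, nil), times(times(4, n), times(1, nil))).
Delete trivial equation nil = nil.
Bind z := node(2, n, n). Substituting into the earlier binding gives y1 := times(node(node(2, n, n), 4, node(2, n, n)), node(node(2, n, n), nil, node(2, n, n))).
MGU = { t ↦ node(times(times(4, n), times(1, nil)), times(n, nil), times(times(4, n), times(1, nil))), y1 ↦ times(node(node(2, n, n), 4, node(2, n, n)), node(node(2, n, n), nil, node(2, n, n))), y ↦ times(times(4, n), times(1, nil)), z ↦ node(2, n, n) }, so y ↦ times(times(4, n), times(1, nil)).

times(times(4, n), times(1, nil))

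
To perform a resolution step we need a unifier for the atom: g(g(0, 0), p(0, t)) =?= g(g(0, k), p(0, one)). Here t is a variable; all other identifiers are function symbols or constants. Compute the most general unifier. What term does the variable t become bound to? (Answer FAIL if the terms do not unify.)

Decompose g/2: g(0, 0) =?= g(0, k),  p(0, t) =?= p(0, one).
Decompose g/2: 0 =?= 0,  0 =?= k.
Delete trivial equation 0 =?= 0.
Clash: constants 0 and k differ; no unifier exists.

FAIL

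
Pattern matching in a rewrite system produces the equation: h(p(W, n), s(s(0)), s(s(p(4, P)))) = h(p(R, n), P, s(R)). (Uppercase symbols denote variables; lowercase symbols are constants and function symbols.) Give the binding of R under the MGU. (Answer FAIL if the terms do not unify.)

Decompose h/3: p(W, n) = p(R, n),  s(s(0)) = P,  s(s(p(4, P))) = s(R).
Decompose p/2: W = R,  n = n.
Bind W := R; no other remaining equation mentions W.
Delete trivial equation n = n.
Bind P := s(s(0)); substituting into the remaining equation gives: s(s(p(4, s(s(0))))) = s(R).
Decompose s/1: s(p(4, s(s(0)))) = R.
Bind R := s(p(4, s(s(0)))). Substituting into the earlier binding gives W := s(p(4, s(s(0)))).
MGU = { W := s(p(4, s(s(0)))), P := s(s(0)), R := s(p(4, s(s(0)))) }, so R := s(p(4, s(s(0)))).

s(p(4, s(s(0))))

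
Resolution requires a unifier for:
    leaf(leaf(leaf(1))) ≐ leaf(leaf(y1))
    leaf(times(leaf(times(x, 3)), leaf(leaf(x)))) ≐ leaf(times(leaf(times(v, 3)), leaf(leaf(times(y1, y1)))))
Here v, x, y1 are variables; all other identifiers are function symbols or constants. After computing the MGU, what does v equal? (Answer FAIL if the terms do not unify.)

Decompose leaf/1: leaf(leaf(1)) ≐ leaf(y1).
Decompose leaf/1: leaf(1) ≐ y1.
Bind y1 := leaf(1); substituting into the remaining equation gives: leaf(times(leaf(times(x, 3)), leaf(leaf(x)))) ≐ leaf(times(leaf(times(v, 3)), leaf(leaf(times(leaf(1), leaf(1)))))).
Decompose leaf/1: times(leaf(times(x, 3)), leaf(leaf(x))) ≐ times(leaf(times(v, 3)), leaf(leaf(times(leaf(1), leaf(1))))).
Decompose times/2: leaf(times(x, 3)) ≐ leaf(times(v, 3)),  leaf(leaf(x)) ≐ leaf(leaf(times(leaf(1), leaf(1)))).
Decompose leaf/1: times(x, 3) ≐ times(v, 3).
Decompose times/2: x ≐ v,  3 ≐ 3.
Bind x := v; substituting into the one remaining equation that mentions x gives: leaf(leaf(v)) ≐ leaf(leaf(times(leaf(1), leaf(1)))).
Delete trivial equation 3 ≐ 3.
Decompose leaf/1: leaf(v) ≐ leaf(times(leaf(1), leaf(1))).
Decompose leaf/1: v ≐ times(leaf(1), leaf(1)).
Bind v := times(leaf(1), leaf(1)). Substituting into the earlier binding gives x := times(leaf(1), leaf(1)).
MGU = { y1 := leaf(1), x := times(leaf(1), leaf(1)), v := times(leaf(1), leaf(1)) }, so v := times(leaf(1), leaf(1)).

times(leaf(1), leaf(1))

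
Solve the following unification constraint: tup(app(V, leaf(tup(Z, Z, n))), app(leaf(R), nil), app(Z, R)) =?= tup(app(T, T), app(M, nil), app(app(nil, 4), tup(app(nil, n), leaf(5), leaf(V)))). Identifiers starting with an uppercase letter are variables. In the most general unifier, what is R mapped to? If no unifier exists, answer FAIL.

Decompose tup/3: app(V, leaf(tup(Z, Z, n))) =?= app(T, T),  app(leaf(R), nil) =?= app(M, nil),  app(Z, R) =?= app(app(nil, 4), tup(app(nil, n), leaf(5), leaf(V))).
Decompose app/2: V =?= T,  leaf(tup(Z, Z, n)) =?= T.
Bind V := T; substituting into the one remaining equation that mentions V gives: app(Z, R) =?= app(app(nil, 4), tup(app(nil, n), leaf(5), leaf(T))).
Bind T := leaf(tup(Z, Z, n)); substituting into the one remaining equation that mentions T gives: app(Z, R) =?= app(app(nil, 4), tup(app(nil, n), leaf(5), leaf(leaf(tup(Z, Z, n))))). Substituting into the earlier binding gives V := leaf(tup(Z, Z, n)).
Decompose app/2: leaf(R) =?= M,  nil =?= nil.
Bind M := leaf(R); no other remaining equation mentions M.
Delete trivial equation nil =?= nil.
Decompose app/2: Z =?= app(nil, 4),  R =?= tup(app(nil, n), leaf(5), leaf(leaf(tup(Z, Z, n)))).
Bind Z := app(nil, 4); substituting into the remaining equation gives: R =?= tup(app(nil, n), leaf(5), leaf(leaf(tup(app(nil, 4), app(nil, 4), n)))). Substituting into the earlier bindings gives V := leaf(tup(app(nil, 4), app(nil, 4), n)), T := leaf(tup(app(nil, 4), app(nil, 4), n)).
Bind R := tup(app(nil, n), leaf(5), leaf(leaf(tup(app(nil, 4), app(nil, 4), n)))). Substituting into the earlier binding gives M := leaf(tup(app(nil, n), leaf(5), leaf(leaf(tup(app(nil, 4), app(nil, 4), n))))).
MGU = { V ↦ leaf(tup(app(nil, 4), app(nil, 4), n)), T ↦ leaf(tup(app(nil, 4), app(nil, 4), n)), M ↦ leaf(tup(app(nil, n), leaf(5), leaf(leaf(tup(app(nil, 4), app(nil, 4), n))))), Z ↦ app(nil, 4), R ↦ tup(app(nil, n), leaf(5), leaf(leaf(tup(app(nil, 4), app(nil, 4), n)))) }, so R ↦ tup(app(nil, n), leaf(5), leaf(leaf(tup(app(nil, 4), app(nil, 4), n)))).

tup(app(nil, n), leaf(5), leaf(leaf(tup(app(nil, 4), app(nil, 4), n))))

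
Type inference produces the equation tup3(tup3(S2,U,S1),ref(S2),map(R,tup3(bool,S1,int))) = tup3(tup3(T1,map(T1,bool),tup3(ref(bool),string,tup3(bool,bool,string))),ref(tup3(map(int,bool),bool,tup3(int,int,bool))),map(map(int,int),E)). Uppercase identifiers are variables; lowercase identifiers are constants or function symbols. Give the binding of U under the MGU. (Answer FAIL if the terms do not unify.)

Decompose tup3/3: tup3(S2,U,S1) = tup3(T1,map(T1,bool),tup3(ref(bool),string,tup3(bool,bool,string))),  ref(S2) = ref(tup3(map(int,bool),bool,tup3(int,int,bool))),  map(R,tup3(bool,S1,int)) = map(map(int,int),E).
Decompose tup3/3: S2 = T1,  U = map(T1,bool),  S1 = tup3(ref(bool),string,tup3(bool,bool,string)).
Bind S2 := T1; substituting into the one remaining equation that mentions S2 gives: ref(T1) = ref(tup3(map(int,bool),bool,tup3(int,int,bool))).
Bind U := map(T1,bool); no other remaining equation mentions U.
Bind S1 := tup3(ref(bool),string,tup3(bool,bool,string)); substituting into the one remaining equation that mentions S1 gives: map(R,tup3(bool,tup3(ref(bool),string,tup3(bool,bool,string)),int)) = map(map(int,int),E).
Decompose ref/1: T1 = tup3(map(int,bool),bool,tup3(int,int,bool)).
Bind T1 := tup3(map(int,bool),bool,tup3(int,int,bool)); no other remaining equation mentions T1. Substituting into the earlier bindings gives S2 := tup3(map(int,bool),bool,tup3(int,int,bool)), U := map(tup3(map(int,bool),bool,tup3(int,int,bool)),bool).
Decompose map/2: R = map(int,int),  tup3(bool,tup3(ref(bool),string,tup3(bool,bool,string)),int) = E.
Bind R := map(int,int); no other remaining equation mentions R.
Bind E := tup3(bool,tup3(ref(bool),string,tup3(bool,bool,string)),int).
MGU = { S2 := tup3(map(int,bool),bool,tup3(int,int,bool)), U := map(tup3(map(int,bool),bool,tup3(int,int,bool)),bool), S1 := tup3(ref(bool),string,tup3(bool,bool,string)), T1 := tup3(map(int,bool),bool,tup3(int,int,bool)), R := map(int,int), E := tup3(bool,tup3(ref(bool),string,tup3(bool,bool,string)),int) }, so U := map(tup3(map(int,bool),bool,tup3(int,int,bool)),bool).

map(tup3(map(int,bool),bool,tup3(int,int,bool)),bool)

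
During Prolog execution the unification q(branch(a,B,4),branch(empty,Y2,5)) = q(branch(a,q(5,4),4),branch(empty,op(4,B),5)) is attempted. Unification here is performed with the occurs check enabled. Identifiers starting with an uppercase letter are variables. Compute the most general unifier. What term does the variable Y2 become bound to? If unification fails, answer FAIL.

Decompose q/2: branch(a,B,4) = branch(a,q(5,4),4),  branch(empty,Y2,5) = branch(empty,op(4,B),5).
Decompose branch/3: a = a,  B = q(5,4),  4 = 4.
Delete trivial equation a = a.
Bind B := q(5,4); substituting into the one remaining equation that mentions B gives: branch(empty,Y2,5) = branch(empty,op(4,q(5,4)),5).
Delete trivial equation 4 = 4.
Decompose branch/3: empty = empty,  Y2 = op(4,q(5,4)),  5 = 5.
Delete trivial equation empty = empty.
Bind Y2 := op(4,q(5,4)); no other remaining equation mentions Y2.
Delete trivial equation 5 = 5.
MGU = { B ↦ q(5,4), Y2 ↦ op(4,q(5,4)) }, so Y2 ↦ op(4,q(5,4)).

op(4,q(5,4))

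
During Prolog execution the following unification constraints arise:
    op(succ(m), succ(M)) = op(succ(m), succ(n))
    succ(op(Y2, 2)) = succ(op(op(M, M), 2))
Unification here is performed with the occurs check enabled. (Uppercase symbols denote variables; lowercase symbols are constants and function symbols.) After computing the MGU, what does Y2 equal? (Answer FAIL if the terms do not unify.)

op(n, n)

Decompose op/2: succ(m) = succ(m),  succ(M) = succ(n).
Delete trivial equation succ(m) = succ(m).
Decompose succ/1: M = n.
Bind M := n; substituting into the remaining equation gives: succ(op(Y2, 2)) = succ(op(op(n, n), 2)).
Decompose succ/1: op(Y2, 2) = op(op(n, n), 2).
Decompose op/2: Y2 = op(n, n),  2 = 2.
Bind Y2 := op(n, n); no other remaining equation mentions Y2.
Delete trivial equation 2 = 2.
MGU = { M = n, Y2 = op(n, n) }, so Y2 = op(n, n).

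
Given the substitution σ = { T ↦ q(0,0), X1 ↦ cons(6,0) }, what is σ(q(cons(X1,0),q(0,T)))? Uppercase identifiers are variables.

Replace each occurrence of T with q(0,0).
Replace each occurrence of X1 with cons(6,0).
Result: q(cons(cons(6,0),0),q(0,q(0,0))).

q(cons(cons(6,0),0),q(0,q(0,0)))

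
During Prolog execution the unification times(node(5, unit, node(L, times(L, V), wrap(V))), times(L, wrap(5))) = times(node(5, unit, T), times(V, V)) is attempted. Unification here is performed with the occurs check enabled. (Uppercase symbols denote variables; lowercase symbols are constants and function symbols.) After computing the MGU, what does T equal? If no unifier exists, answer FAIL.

Decompose times/2: node(5, unit, node(L, times(L, V), wrap(V))) = node(5, unit, T),  times(L, wrap(5)) = times(V, V).
Decompose node/3: 5 = 5,  unit = unit,  node(L, times(L, V), wrap(V)) = T.
Delete trivial equation 5 = 5.
Delete trivial equation unit = unit.
Bind T := node(L, times(L, V), wrap(V)); no other remaining equation mentions T.
Decompose times/2: L = V,  wrap(5) = V.
Bind L := V; no other remaining equation mentions L. Substituting into the earlier binding gives T := node(V, times(V, V), wrap(V)).
Bind V := wrap(5). Substituting into the earlier bindings gives T := node(wrap(5), times(wrap(5), wrap(5)), wrap(wrap(5))), L := wrap(5).
MGU = { T = node(wrap(5), times(wrap(5), wrap(5)), wrap(wrap(5))), L = wrap(5), V = wrap(5) }, so T = node(wrap(5), times(wrap(5), wrap(5)), wrap(wrap(5))).

node(wrap(5), times(wrap(5), wrap(5)), wrap(wrap(5)))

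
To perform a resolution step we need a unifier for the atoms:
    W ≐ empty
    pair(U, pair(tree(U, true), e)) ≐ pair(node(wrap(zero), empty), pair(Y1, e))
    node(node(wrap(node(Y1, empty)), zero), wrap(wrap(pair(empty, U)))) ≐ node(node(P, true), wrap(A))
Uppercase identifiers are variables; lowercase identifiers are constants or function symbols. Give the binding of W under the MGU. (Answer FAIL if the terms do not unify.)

FAIL

Bind W := empty; no other remaining equation mentions W.
Decompose pair/2: U ≐ node(wrap(zero), empty),  pair(tree(U, true), e) ≐ pair(Y1, e).
Bind U := node(wrap(zero), empty); substituting into the remaining equations gives: pair(tree(node(wrap(zero), empty), true), e) ≐ pair(Y1, e),  node(node(wrap(node(Y1, empty)), zero), wrap(wrap(pair(empty, node(wrap(zero), empty))))) ≐ node(node(P, true), wrap(A)).
Decompose pair/2: tree(node(wrap(zero), empty), true) ≐ Y1,  e ≐ e.
Bind Y1 := tree(node(wrap(zero), empty), true); substituting into the one remaining equation that mentions Y1 gives: node(node(wrap(node(tree(node(wrap(zero), empty), true), empty)), zero), wrap(wrap(pair(empty, node(wrap(zero), empty))))) ≐ node(node(P, true), wrap(A)).
Delete trivial equation e ≐ e.
Decompose node/2: node(wrap(node(tree(node(wrap(zero), empty), true), empty)), zero) ≐ node(P, true),  wrap(wrap(pair(empty, node(wrap(zero), empty)))) ≐ wrap(A).
Decompose node/2: wrap(node(tree(node(wrap(zero), empty), true), empty)) ≐ P,  zero ≐ true.
Bind P := wrap(node(tree(node(wrap(zero), empty), true), empty)); no other remaining equation mentions P.
Clash: constants zero and true differ; no unifier exists.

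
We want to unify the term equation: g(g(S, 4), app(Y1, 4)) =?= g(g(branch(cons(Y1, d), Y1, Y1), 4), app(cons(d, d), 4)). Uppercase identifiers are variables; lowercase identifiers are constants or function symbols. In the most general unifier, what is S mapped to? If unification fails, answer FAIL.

Decompose g/2: g(S, 4) =?= g(branch(cons(Y1, d), Y1, Y1), 4),  app(Y1, 4) =?= app(cons(d, d), 4).
Decompose g/2: S =?= branch(cons(Y1, d), Y1, Y1),  4 =?= 4.
Bind S := branch(cons(Y1, d), Y1, Y1); no other remaining equation mentions S.
Delete trivial equation 4 =?= 4.
Decompose app/2: Y1 =?= cons(d, d),  4 =?= 4.
Bind Y1 := cons(d, d); no other remaining equation mentions Y1. Substituting into the earlier binding gives S := branch(cons(cons(d, d), d), cons(d, d), cons(d, d)).
Delete trivial equation 4 =?= 4.
MGU = { S := branch(cons(cons(d, d), d), cons(d, d), cons(d, d)), Y1 := cons(d, d) }, so S := branch(cons(cons(d, d), d), cons(d, d), cons(d, d)).

branch(cons(cons(d, d), d), cons(d, d), cons(d, d))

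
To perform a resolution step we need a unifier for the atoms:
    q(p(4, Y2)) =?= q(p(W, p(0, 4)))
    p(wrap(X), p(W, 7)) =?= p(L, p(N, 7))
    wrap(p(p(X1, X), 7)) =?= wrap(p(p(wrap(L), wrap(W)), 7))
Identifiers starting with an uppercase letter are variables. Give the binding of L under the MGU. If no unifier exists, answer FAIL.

wrap(wrap(4))

Decompose q/1: p(4, Y2) =?= p(W, p(0, 4)).
Decompose p/2: 4 =?= W,  Y2 =?= p(0, 4).
Bind W := 4; substituting into the 2 remaining equations that mention W gives: p(wrap(X), p(4, 7)) =?= p(L, p(N, 7)),  wrap(p(p(X1, X), 7)) =?= wrap(p(p(wrap(L), wrap(4)), 7)).
Bind Y2 := p(0, 4); no other remaining equation mentions Y2.
Decompose p/2: wrap(X) =?= L,  p(4, 7) =?= p(N, 7).
Bind L := wrap(X); substituting into the one remaining equation that mentions L gives: wrap(p(p(X1, X), 7)) =?= wrap(p(p(wrap(wrap(X)), wrap(4)), 7)).
Decompose p/2: 4 =?= N,  7 =?= 7.
Bind N := 4; no other remaining equation mentions N.
Delete trivial equation 7 =?= 7.
Decompose wrap/1: p(p(X1, X), 7) =?= p(p(wrap(wrap(X)), wrap(4)), 7).
Decompose p/2: p(X1, X) =?= p(wrap(wrap(X)), wrap(4)),  7 =?= 7.
Decompose p/2: X1 =?= wrap(wrap(X)),  X =?= wrap(4).
Bind X1 := wrap(wrap(X)); no other remaining equation mentions X1.
Bind X := wrap(4); no other remaining equation mentions X. Substituting into the earlier bindings gives L := wrap(wrap(4)), X1 := wrap(wrap(wrap(4))).
Delete trivial equation 7 =?= 7.
MGU = { W -> 4, Y2 -> p(0, 4), L -> wrap(wrap(4)), N -> 4, X1 -> wrap(wrap(wrap(4))), X -> wrap(4) }, so L -> wrap(wrap(4)).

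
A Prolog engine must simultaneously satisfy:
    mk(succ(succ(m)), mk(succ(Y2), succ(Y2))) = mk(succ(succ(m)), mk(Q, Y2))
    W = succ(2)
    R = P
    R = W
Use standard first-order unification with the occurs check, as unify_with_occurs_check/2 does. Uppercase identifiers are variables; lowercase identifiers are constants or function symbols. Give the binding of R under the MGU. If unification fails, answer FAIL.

Decompose mk/2: succ(succ(m)) = succ(succ(m)),  mk(succ(Y2), succ(Y2)) = mk(Q, Y2).
Delete trivial equation succ(succ(m)) = succ(succ(m)).
Decompose mk/2: succ(Y2) = Q,  succ(Y2) = Y2.
Bind Q := succ(Y2); no other remaining equation mentions Q.
Occurs check fails: Y2 occurs in succ(Y2); the equation Y2 = succ(Y2) has no finite solution.

FAIL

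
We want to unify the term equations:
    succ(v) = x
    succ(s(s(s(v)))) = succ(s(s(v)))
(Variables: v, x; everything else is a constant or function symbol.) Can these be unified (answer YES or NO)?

Bind x := succ(v); no other remaining equation mentions x.
Decompose succ/1: s(s(s(v))) = s(s(v)).
Decompose s/1: s(s(v)) = s(v).
Decompose s/1: s(v) = v.
Occurs check fails: v occurs in s(v); the equation v = s(v) has no finite solution.

NO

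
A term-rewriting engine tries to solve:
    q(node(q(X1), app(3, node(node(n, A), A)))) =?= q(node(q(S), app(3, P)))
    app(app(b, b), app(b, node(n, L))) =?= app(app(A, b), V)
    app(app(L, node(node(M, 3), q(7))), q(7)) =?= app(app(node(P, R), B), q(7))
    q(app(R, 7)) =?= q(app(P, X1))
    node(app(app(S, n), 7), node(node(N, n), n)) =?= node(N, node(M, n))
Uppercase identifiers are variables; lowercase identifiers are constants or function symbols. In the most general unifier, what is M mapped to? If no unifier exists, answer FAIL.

Decompose q/1: node(q(X1), app(3, node(node(n, A), A))) =?= node(q(S), app(3, P)).
Decompose node/2: q(X1) =?= q(S),  app(3, node(node(n, A), A)) =?= app(3, P).
Decompose q/1: X1 =?= S.
Bind X1 := S; substituting into the one remaining equation that mentions X1 gives: q(app(R, 7)) =?= q(app(P, S)).
Decompose app/2: 3 =?= 3,  node(node(n, A), A) =?= P.
Delete trivial equation 3 =?= 3.
Bind P := node(node(n, A), A); substituting into the 2 remaining equations that mention P gives: app(app(L, node(node(M, 3), q(7))), q(7)) =?= app(app(node(node(node(n, A), A), R), B), q(7)),  q(app(R, 7)) =?= q(app(node(node(n, A), A), S)).
Decompose app/2: app(b, b) =?= app(A, b),  app(b, node(n, L)) =?= V.
Decompose app/2: b =?= A,  b =?= b.
Bind A := b; substituting into the 2 remaining equations that mention A gives: app(app(L, node(node(M, 3), q(7))), q(7)) =?= app(app(node(node(node(n, b), b), R), B), q(7)),  q(app(R, 7)) =?= q(app(node(node(n, b), b), S)). Substituting into the earlier binding gives P := node(node(n, b), b).
Delete trivial equation b =?= b.
Bind V := app(b, node(n, L)); no other remaining equation mentions V.
Decompose app/2: app(L, node(node(M, 3), q(7))) =?= app(node(node(node(n, b), b), R), B),  q(7) =?= q(7).
Decompose app/2: L =?= node(node(node(n, b), b), R),  node(node(M, 3), q(7)) =?= B.
Bind L := node(node(node(n, b), b), R); no other remaining equation mentions L. Substituting into the earlier binding gives V := app(b, node(n, node(node(node(n, b), b), R))).
Bind B := node(node(M, 3), q(7)); no other remaining equation mentions B.
Delete trivial equation q(7) =?= q(7).
Decompose q/1: app(R, 7) =?= app(node(node(n, b), b), S).
Decompose app/2: R =?= node(node(n, b), b),  7 =?= S.
Bind R := node(node(n, b), b); no other remaining equation mentions R. Substituting into the earlier bindings gives V := app(b, node(n, node(node(node(n, b), b), node(node(n, b), b)))), L := node(node(node(n, b), b), node(node(n, b), b)).
Bind S := 7; substituting into the remaining equation gives: node(app(app(7, n), 7), node(node(N, n), n)) =?= node(N, node(M, n)). Substituting into the earlier binding gives X1 := 7.
Decompose node/2: app(app(7, n), 7) =?= N,  node(node(N, n), n) =?= node(M, n).
Bind N := app(app(7, n), 7); substituting into the remaining equation gives: node(node(app(app(7, n), 7), n), n) =?= node(M, n).
Decompose node/2: node(app(app(7, n), 7), n) =?= M,  n =?= n.
Bind M := node(app(app(7, n), 7), n); no other remaining equation mentions M. Substituting into the earlier binding gives B := node(node(node(app(app(7, n), 7), n), 3), q(7)).
Delete trivial equation n =?= n.
MGU = { X1 ↦ 7, P ↦ node(node(n, b), b), A ↦ b, V ↦ app(b, node(n, node(node(node(n, b), b), node(node(n, b), b)))), L ↦ node(node(node(n, b), b), node(node(n, b), b)), B ↦ node(node(node(app(app(7, n), 7), n), 3), q(7)), R ↦ node(node(n, b), b), S ↦ 7, N ↦ app(app(7, n), 7), M ↦ node(app(app(7, n), 7), n) }, so M ↦ node(app(app(7, n), 7), n).

node(app(app(7, n), 7), n)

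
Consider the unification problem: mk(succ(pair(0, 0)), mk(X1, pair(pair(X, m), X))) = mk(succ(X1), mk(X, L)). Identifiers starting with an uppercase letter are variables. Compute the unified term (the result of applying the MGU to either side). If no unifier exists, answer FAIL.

Decompose mk/2: succ(pair(0, 0)) = succ(X1),  mk(X1, pair(pair(X, m), X)) = mk(X, L).
Decompose succ/1: pair(0, 0) = X1.
Bind X1 := pair(0, 0); substituting into the remaining equation gives: mk(pair(0, 0), pair(pair(X, m), X)) = mk(X, L).
Decompose mk/2: pair(0, 0) = X,  pair(pair(X, m), X) = L.
Bind X := pair(0, 0); substituting into the remaining equation gives: pair(pair(pair(0, 0), m), pair(0, 0)) = L.
Bind L := pair(pair(pair(0, 0), m), pair(0, 0)).
Applying the MGU to either side gives mk(succ(pair(0, 0)), mk(pair(0, 0), pair(pair(pair(0, 0), m), pair(0, 0)))).

mk(succ(pair(0, 0)), mk(pair(0, 0), pair(pair(pair(0, 0), m), pair(0, 0))))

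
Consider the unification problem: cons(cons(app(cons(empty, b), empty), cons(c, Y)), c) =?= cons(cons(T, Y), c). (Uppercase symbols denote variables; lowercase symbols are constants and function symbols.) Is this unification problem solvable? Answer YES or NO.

NO

Decompose cons/2: cons(app(cons(empty, b), empty), cons(c, Y)) =?= cons(T, Y),  c =?= c.
Decompose cons/2: app(cons(empty, b), empty) =?= T,  cons(c, Y) =?= Y.
Bind T := app(cons(empty, b), empty); no other remaining equation mentions T.
Occurs check fails: Y occurs in cons(c, Y); the equation Y =?= cons(c, Y) has no finite solution.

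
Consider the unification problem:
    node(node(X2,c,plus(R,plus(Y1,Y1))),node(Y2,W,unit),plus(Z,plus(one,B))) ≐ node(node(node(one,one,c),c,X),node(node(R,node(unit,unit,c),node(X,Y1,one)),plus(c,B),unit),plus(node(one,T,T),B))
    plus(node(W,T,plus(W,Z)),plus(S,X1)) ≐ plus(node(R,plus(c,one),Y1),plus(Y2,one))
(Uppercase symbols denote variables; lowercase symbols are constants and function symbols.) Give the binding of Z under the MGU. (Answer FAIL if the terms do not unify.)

FAIL

Decompose node/3: node(X2,c,plus(R,plus(Y1,Y1))) ≐ node(node(one,one,c),c,X),  node(Y2,W,unit) ≐ node(node(R,node(unit,unit,c),node(X,Y1,one)),plus(c,B),unit),  plus(Z,plus(one,B)) ≐ plus(node(one,T,T),B).
Decompose node/3: X2 ≐ node(one,one,c),  c ≐ c,  plus(R,plus(Y1,Y1)) ≐ X.
Bind X2 := node(one,one,c); no other remaining equation mentions X2.
Delete trivial equation c ≐ c.
Bind X := plus(R,plus(Y1,Y1)); substituting into the one remaining equation that mentions X gives: node(Y2,W,unit) ≐ node(node(R,node(unit,unit,c),node(plus(R,plus(Y1,Y1)),Y1,one)),plus(c,B),unit).
Decompose node/3: Y2 ≐ node(R,node(unit,unit,c),node(plus(R,plus(Y1,Y1)),Y1,one)),  W ≐ plus(c,B),  unit ≐ unit.
Bind Y2 := node(R,node(unit,unit,c),node(plus(R,plus(Y1,Y1)),Y1,one)); substituting into the one remaining equation that mentions Y2 gives: plus(node(W,T,plus(W,Z)),plus(S,X1)) ≐ plus(node(R,plus(c,one),Y1),plus(node(R,node(unit,unit,c),node(plus(R,plus(Y1,Y1)),Y1,one)),one)).
Bind W := plus(c,B); substituting into the one remaining equation that mentions W gives: plus(node(plus(c,B),T,plus(plus(c,B),Z)),plus(S,X1)) ≐ plus(node(R,plus(c,one),Y1),plus(node(R,node(unit,unit,c),node(plus(R,plus(Y1,Y1)),Y1,one)),one)).
Delete trivial equation unit ≐ unit.
Decompose plus/2: Z ≐ node(one,T,T),  plus(one,B) ≐ B.
Bind Z := node(one,T,T); substituting into the one remaining equation that mentions Z gives: plus(node(plus(c,B),T,plus(plus(c,B),node(one,T,T))),plus(S,X1)) ≐ plus(node(R,plus(c,one),Y1),plus(node(R,node(unit,unit,c),node(plus(R,plus(Y1,Y1)),Y1,one)),one)).
Occurs check fails: B occurs in plus(one,B); the equation B ≐ plus(one,B) has no finite solution.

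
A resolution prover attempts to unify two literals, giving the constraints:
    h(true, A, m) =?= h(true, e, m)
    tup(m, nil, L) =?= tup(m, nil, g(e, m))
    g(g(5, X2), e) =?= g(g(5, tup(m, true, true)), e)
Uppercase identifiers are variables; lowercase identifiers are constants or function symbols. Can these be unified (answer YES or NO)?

YES

Decompose h/3: true =?= true,  A =?= e,  m =?= m.
Delete trivial equation true =?= true.
Bind A := e; no other remaining equation mentions A.
Delete trivial equation m =?= m.
Decompose tup/3: m =?= m,  nil =?= nil,  L =?= g(e, m).
Delete trivial equation m =?= m.
Delete trivial equation nil =?= nil.
Bind L := g(e, m); no other remaining equation mentions L.
Decompose g/2: g(5, X2) =?= g(5, tup(m, true, true)),  e =?= e.
Decompose g/2: 5 =?= 5,  X2 =?= tup(m, true, true).
Delete trivial equation 5 =?= 5.
Bind X2 := tup(m, true, true); no other remaining equation mentions X2.
Delete trivial equation e =?= e.
No equations remain and no clash or occurs-check failure arose, so a unifier exists.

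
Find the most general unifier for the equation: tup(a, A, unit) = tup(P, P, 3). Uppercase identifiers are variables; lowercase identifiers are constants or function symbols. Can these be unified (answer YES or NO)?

Decompose tup/3: a = P,  A = P,  unit = 3.
Bind P := a; substituting into the one remaining equation that mentions P gives: A = a.
Bind A := a; no other remaining equation mentions A.
Clash: constants unit and 3 differ; no unifier exists.

NO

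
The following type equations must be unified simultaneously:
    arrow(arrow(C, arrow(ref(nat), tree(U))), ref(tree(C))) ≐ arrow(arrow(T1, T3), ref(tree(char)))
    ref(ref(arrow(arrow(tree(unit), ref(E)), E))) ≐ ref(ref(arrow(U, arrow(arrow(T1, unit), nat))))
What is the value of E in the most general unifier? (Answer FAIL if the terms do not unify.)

arrow(arrow(char, unit), nat)

Decompose arrow/2: arrow(C, arrow(ref(nat), tree(U))) ≐ arrow(T1, T3),  ref(tree(C)) ≐ ref(tree(char)).
Decompose arrow/2: C ≐ T1,  arrow(ref(nat), tree(U)) ≐ T3.
Bind C := T1; substituting into the one remaining equation that mentions C gives: ref(tree(T1)) ≐ ref(tree(char)).
Bind T3 := arrow(ref(nat), tree(U)); no other remaining equation mentions T3.
Decompose ref/1: tree(T1) ≐ tree(char).
Decompose tree/1: T1 ≐ char.
Bind T1 := char; substituting into the remaining equation gives: ref(ref(arrow(arrow(tree(unit), ref(E)), E))) ≐ ref(ref(arrow(U, arrow(arrow(char, unit), nat)))). Substituting into the earlier binding gives C := char.
Decompose ref/1: ref(arrow(arrow(tree(unit), ref(E)), E)) ≐ ref(arrow(U, arrow(arrow(char, unit), nat))).
Decompose ref/1: arrow(arrow(tree(unit), ref(E)), E) ≐ arrow(U, arrow(arrow(char, unit), nat)).
Decompose arrow/2: arrow(tree(unit), ref(E)) ≐ U,  E ≐ arrow(arrow(char, unit), nat).
Bind U := arrow(tree(unit), ref(E)); no other remaining equation mentions U. Substituting into the earlier binding gives T3 := arrow(ref(nat), tree(arrow(tree(unit), ref(E)))).
Bind E := arrow(arrow(char, unit), nat). Substituting into the earlier bindings gives T3 := arrow(ref(nat), tree(arrow(tree(unit), ref(arrow(arrow(char, unit), nat))))), U := arrow(tree(unit), ref(arrow(arrow(char, unit), nat))).
MGU = { C -> char, T3 -> arrow(ref(nat), tree(arrow(tree(unit), ref(arrow(arrow(char, unit), nat))))), T1 -> char, U -> arrow(tree(unit), ref(arrow(arrow(char, unit), nat))), E -> arrow(arrow(char, unit), nat) }, so E -> arrow(arrow(char, unit), nat).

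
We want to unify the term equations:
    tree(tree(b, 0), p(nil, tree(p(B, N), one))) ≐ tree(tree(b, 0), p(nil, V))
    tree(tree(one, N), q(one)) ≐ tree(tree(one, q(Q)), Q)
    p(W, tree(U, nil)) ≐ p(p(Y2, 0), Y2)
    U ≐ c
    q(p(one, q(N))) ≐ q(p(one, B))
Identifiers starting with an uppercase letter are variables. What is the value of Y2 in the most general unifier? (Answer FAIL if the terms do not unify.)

tree(c, nil)

Decompose tree/2: tree(b, 0) ≐ tree(b, 0),  p(nil, tree(p(B, N), one)) ≐ p(nil, V).
Delete trivial equation tree(b, 0) ≐ tree(b, 0).
Decompose p/2: nil ≐ nil,  tree(p(B, N), one) ≐ V.
Delete trivial equation nil ≐ nil.
Bind V := tree(p(B, N), one); no other remaining equation mentions V.
Decompose tree/2: tree(one, N) ≐ tree(one, q(Q)),  q(one) ≐ Q.
Decompose tree/2: one ≐ one,  N ≐ q(Q).
Delete trivial equation one ≐ one.
Bind N := q(Q); substituting into the one remaining equation that mentions N gives: q(p(one, q(q(Q)))) ≐ q(p(one, B)). Substituting into the earlier binding gives V := tree(p(B, q(Q)), one).
Bind Q := q(one); substituting into the one remaining equation that mentions Q gives: q(p(one, q(q(q(one))))) ≐ q(p(one, B)). Substituting into the earlier bindings gives V := tree(p(B, q(q(one))), one), N := q(q(one)).
Decompose p/2: W ≐ p(Y2, 0),  tree(U, nil) ≐ Y2.
Bind W := p(Y2, 0); no other remaining equation mentions W.
Bind Y2 := tree(U, nil); no other remaining equation mentions Y2. Substituting into the earlier binding gives W := p(tree(U, nil), 0).
Bind U := c; no other remaining equation mentions U. Substituting into the earlier bindings gives W := p(tree(c, nil), 0), Y2 := tree(c, nil).
Decompose q/1: p(one, q(q(q(one)))) ≐ p(one, B).
Decompose p/2: one ≐ one,  q(q(q(one))) ≐ B.
Delete trivial equation one ≐ one.
Bind B := q(q(q(one))). Substituting into the earlier binding gives V := tree(p(q(q(q(one))), q(q(one))), one).
MGU = { V -> tree(p(q(q(q(one))), q(q(one))), one), N -> q(q(one)), Q -> q(one), W -> p(tree(c, nil), 0), Y2 -> tree(c, nil), U -> c, B -> q(q(q(one))) }, so Y2 -> tree(c, nil).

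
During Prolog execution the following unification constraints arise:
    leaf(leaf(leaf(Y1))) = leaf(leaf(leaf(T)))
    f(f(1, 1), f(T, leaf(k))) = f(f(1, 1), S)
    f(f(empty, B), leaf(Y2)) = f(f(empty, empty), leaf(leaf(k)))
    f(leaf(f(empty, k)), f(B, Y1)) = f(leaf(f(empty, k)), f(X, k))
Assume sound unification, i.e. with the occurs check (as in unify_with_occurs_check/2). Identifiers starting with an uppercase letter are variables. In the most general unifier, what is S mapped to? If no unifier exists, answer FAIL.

f(k, leaf(k))

Decompose leaf/1: leaf(leaf(Y1)) = leaf(leaf(T)).
Decompose leaf/1: leaf(Y1) = leaf(T).
Decompose leaf/1: Y1 = T.
Bind Y1 := T; substituting into the one remaining equation that mentions Y1 gives: f(leaf(f(empty, k)), f(B, T)) = f(leaf(f(empty, k)), f(X, k)).
Decompose f/2: f(1, 1) = f(1, 1),  f(T, leaf(k)) = S.
Delete trivial equation f(1, 1) = f(1, 1).
Bind S := f(T, leaf(k)); no other remaining equation mentions S.
Decompose f/2: f(empty, B) = f(empty, empty),  leaf(Y2) = leaf(leaf(k)).
Decompose f/2: empty = empty,  B = empty.
Delete trivial equation empty = empty.
Bind B := empty; substituting into the one remaining equation that mentions B gives: f(leaf(f(empty, k)), f(empty, T)) = f(leaf(f(empty, k)), f(X, k)).
Decompose leaf/1: Y2 = leaf(k).
Bind Y2 := leaf(k); no other remaining equation mentions Y2.
Decompose f/2: leaf(f(empty, k)) = leaf(f(empty, k)),  f(empty, T) = f(X, k).
Delete trivial equation leaf(f(empty, k)) = leaf(f(empty, k)).
Decompose f/2: empty = X,  T = k.
Bind X := empty; no other remaining equation mentions X.
Bind T := k. Substituting into the earlier bindings gives Y1 := k, S := f(k, leaf(k)).
MGU = { Y1 -> k, S -> f(k, leaf(k)), B -> empty, Y2 -> leaf(k), X -> empty, T -> k }, so S -> f(k, leaf(k)).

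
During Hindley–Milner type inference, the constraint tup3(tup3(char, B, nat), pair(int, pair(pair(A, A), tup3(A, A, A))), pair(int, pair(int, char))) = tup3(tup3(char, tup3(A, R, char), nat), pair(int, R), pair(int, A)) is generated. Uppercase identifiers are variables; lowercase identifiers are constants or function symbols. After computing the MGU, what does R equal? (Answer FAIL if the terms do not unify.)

pair(pair(pair(int, char), pair(int, char)), tup3(pair(int, char), pair(int, char), pair(int, char)))

Decompose tup3/3: tup3(char, B, nat) = tup3(char, tup3(A, R, char), nat),  pair(int, pair(pair(A, A), tup3(A, A, A))) = pair(int, R),  pair(int, pair(int, char)) = pair(int, A).
Decompose tup3/3: char = char,  B = tup3(A, R, char),  nat = nat.
Delete trivial equation char = char.
Bind B := tup3(A, R, char); no other remaining equation mentions B.
Delete trivial equation nat = nat.
Decompose pair/2: int = int,  pair(pair(A, A), tup3(A, A, A)) = R.
Delete trivial equation int = int.
Bind R := pair(pair(A, A), tup3(A, A, A)); no other remaining equation mentions R. Substituting into the earlier binding gives B := tup3(A, pair(pair(A, A), tup3(A, A, A)), char).
Decompose pair/2: int = int,  pair(int, char) = A.
Delete trivial equation int = int.
Bind A := pair(int, char). Substituting into the earlier bindings gives B := tup3(pair(int, char), pair(pair(pair(int, char), pair(int, char)), tup3(pair(int, char), pair(int, char), pair(int, char))), char), R := pair(pair(pair(int, char), pair(int, char)), tup3(pair(int, char), pair(int, char), pair(int, char))).
MGU = { B ↦ tup3(pair(int, char), pair(pair(pair(int, char), pair(int, char)), tup3(pair(int, char), pair(int, char), pair(int, char))), char), R ↦ pair(pair(pair(int, char), pair(int, char)), tup3(pair(int, char), pair(int, char), pair(int, char))), A ↦ pair(int, char) }, so R ↦ pair(pair(pair(int, char), pair(int, char)), tup3(pair(int, char), pair(int, char), pair(int, char))).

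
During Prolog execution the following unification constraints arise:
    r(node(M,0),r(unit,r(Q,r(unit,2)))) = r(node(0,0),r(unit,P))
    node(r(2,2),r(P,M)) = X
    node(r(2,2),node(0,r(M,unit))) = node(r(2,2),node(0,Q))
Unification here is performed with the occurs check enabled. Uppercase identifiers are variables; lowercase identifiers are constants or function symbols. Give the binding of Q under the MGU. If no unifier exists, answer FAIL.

r(0,unit)

Decompose r/2: node(M,0) = node(0,0),  r(unit,r(Q,r(unit,2))) = r(unit,P).
Decompose node/2: M = 0,  0 = 0.
Bind M := 0; substituting into the 2 remaining equations that mention M gives: node(r(2,2),r(P,0)) = X,  node(r(2,2),node(0,r(0,unit))) = node(r(2,2),node(0,Q)).
Delete trivial equation 0 = 0.
Decompose r/2: unit = unit,  r(Q,r(unit,2)) = P.
Delete trivial equation unit = unit.
Bind P := r(Q,r(unit,2)); substituting into the one remaining equation that mentions P gives: node(r(2,2),r(r(Q,r(unit,2)),0)) = X.
Bind X := node(r(2,2),r(r(Q,r(unit,2)),0)); no other remaining equation mentions X.
Decompose node/2: r(2,2) = r(2,2),  node(0,r(0,unit)) = node(0,Q).
Delete trivial equation r(2,2) = r(2,2).
Decompose node/2: 0 = 0,  r(0,unit) = Q.
Delete trivial equation 0 = 0.
Bind Q := r(0,unit). Substituting into the earlier bindings gives P := r(r(0,unit),r(unit,2)), X := node(r(2,2),r(r(r(0,unit),r(unit,2)),0)).
MGU = { M ↦ 0, P ↦ r(r(0,unit),r(unit,2)), X ↦ node(r(2,2),r(r(r(0,unit),r(unit,2)),0)), Q ↦ r(0,unit) }, so Q ↦ r(0,unit).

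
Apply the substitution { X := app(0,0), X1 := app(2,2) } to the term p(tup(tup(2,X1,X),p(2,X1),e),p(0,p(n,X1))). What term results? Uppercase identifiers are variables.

Replace each occurrence of X with app(0,0).
Replace each occurrence of X1 with app(2,2).
Result: p(tup(tup(2,app(2,2),app(0,0)),p(2,app(2,2)),e),p(0,p(n,app(2,2)))).

p(tup(tup(2,app(2,2),app(0,0)),p(2,app(2,2)),e),p(0,p(n,app(2,2))))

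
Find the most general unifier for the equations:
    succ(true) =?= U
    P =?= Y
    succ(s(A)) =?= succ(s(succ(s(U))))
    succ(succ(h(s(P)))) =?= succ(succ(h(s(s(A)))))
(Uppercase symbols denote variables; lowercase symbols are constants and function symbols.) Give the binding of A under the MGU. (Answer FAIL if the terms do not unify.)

succ(s(succ(true)))

Bind U := succ(true); substituting into the one remaining equation that mentions U gives: succ(s(A)) =?= succ(s(succ(s(succ(true))))).
Bind P := Y; substituting into the one remaining equation that mentions P gives: succ(succ(h(s(Y)))) =?= succ(succ(h(s(s(A))))).
Decompose succ/1: s(A) =?= s(succ(s(succ(true)))).
Decompose s/1: A =?= succ(s(succ(true))).
Bind A := succ(s(succ(true))); substituting into the remaining equation gives: succ(succ(h(s(Y)))) =?= succ(succ(h(s(s(succ(s(succ(true)))))))).
Decompose succ/1: succ(h(s(Y))) =?= succ(h(s(s(succ(s(succ(true))))))).
Decompose succ/1: h(s(Y)) =?= h(s(s(succ(s(succ(true)))))).
Decompose h/1: s(Y) =?= s(s(succ(s(succ(true))))).
Decompose s/1: Y =?= s(succ(s(succ(true)))).
Bind Y := s(succ(s(succ(true)))). Substituting into the earlier binding gives P := s(succ(s(succ(true)))).
MGU = { U ↦ succ(true), P ↦ s(succ(s(succ(true)))), A ↦ succ(s(succ(true))), Y ↦ s(succ(s(succ(true)))) }, so A ↦ succ(s(succ(true))).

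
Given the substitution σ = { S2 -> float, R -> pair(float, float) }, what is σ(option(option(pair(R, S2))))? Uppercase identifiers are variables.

option(option(pair(pair(float, float), float)))

Replace each occurrence of S2 with float.
Replace each occurrence of R with pair(float, float).
Result: option(option(pair(pair(float, float), float))).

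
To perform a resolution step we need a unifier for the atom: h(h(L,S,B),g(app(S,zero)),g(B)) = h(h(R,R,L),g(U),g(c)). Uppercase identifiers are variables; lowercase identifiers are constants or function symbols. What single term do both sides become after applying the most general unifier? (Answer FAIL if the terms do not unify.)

h(h(c,c,c),g(app(c,zero)),g(c))

Decompose h/3: h(L,S,B) = h(R,R,L),  g(app(S,zero)) = g(U),  g(B) = g(c).
Decompose h/3: L = R,  S = R,  B = L.
Bind L := R; substituting into the one remaining equation that mentions L gives: B = R.
Bind S := R; substituting into the one remaining equation that mentions S gives: g(app(R,zero)) = g(U).
Bind B := R; substituting into the one remaining equation that mentions B gives: g(R) = g(c).
Decompose g/1: app(R,zero) = U.
Bind U := app(R,zero); no other remaining equation mentions U.
Decompose g/1: R = c.
Bind R := c. Substituting into the earlier bindings gives L := c, S := c, B := c, U := app(c,zero).
Applying the MGU to either side gives h(h(c,c,c),g(app(c,zero)),g(c)).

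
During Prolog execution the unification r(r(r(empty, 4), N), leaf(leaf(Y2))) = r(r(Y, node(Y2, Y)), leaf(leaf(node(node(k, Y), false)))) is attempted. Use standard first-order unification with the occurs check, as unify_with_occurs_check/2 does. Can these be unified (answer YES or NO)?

YES

Decompose r/2: r(r(empty, 4), N) = r(Y, node(Y2, Y)),  leaf(leaf(Y2)) = leaf(leaf(node(node(k, Y), false))).
Decompose r/2: r(empty, 4) = Y,  N = node(Y2, Y).
Bind Y := r(empty, 4); substituting into the remaining equations gives: N = node(Y2, r(empty, 4)),  leaf(leaf(Y2)) = leaf(leaf(node(node(k, r(empty, 4)), false))).
Bind N := node(Y2, r(empty, 4)); no other remaining equation mentions N.
Decompose leaf/1: leaf(Y2) = leaf(node(node(k, r(empty, 4)), false)).
Decompose leaf/1: Y2 = node(node(k, r(empty, 4)), false).
Bind Y2 := node(node(k, r(empty, 4)), false). Substituting into the earlier binding gives N := node(node(node(k, r(empty, 4)), false), r(empty, 4)).
No equations remain and no clash or occurs-check failure arose, so a unifier exists.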